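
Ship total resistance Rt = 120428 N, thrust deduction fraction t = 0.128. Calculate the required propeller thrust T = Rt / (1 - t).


Formula: T = Rt / (1 - t)
Step 1 — (1 - t) = 1 - 0.128 = 0.872
Step 2 — T = 120428 / 0.872 ≈ 138110 N (5 s.f.)

138110 N


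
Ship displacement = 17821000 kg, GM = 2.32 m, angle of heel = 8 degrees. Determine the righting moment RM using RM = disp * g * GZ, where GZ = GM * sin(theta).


Formula: GZ = GM * sin(theta); RM = disp * g * GZ
Step 1 — GZ = 2.32 * sin(8°) = 2.32 * 0.139173 = 0.322881 m
Step 2 — RM = 17821000 * 9.81 * 0.322881 ≈ 56447000 N·m (5 s.f.)

56447000 N·m


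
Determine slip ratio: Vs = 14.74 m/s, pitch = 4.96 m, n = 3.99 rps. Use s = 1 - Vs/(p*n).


Formula: s = 1 - Vs / (p * n)
Step 1 — p * n = 4.96 * 3.99 = 19.7904
Step 2 — Vs / (p*n) = 14.74 / 19.7904 = 0.744806 (6 d.p.)
Step 3 — s = 1 - 0.744806 = 0.255194

0.255194


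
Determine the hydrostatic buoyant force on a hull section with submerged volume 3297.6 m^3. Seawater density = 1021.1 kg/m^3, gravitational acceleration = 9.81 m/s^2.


Formula: Fb = rho * g * V
Substituting: Fb = 1021.1 * 9.81 * 3297.6
Intermediate: 1021.1 * 9.81 = 10016.991
Result: Fb = 10016.991 * 3297.6 ≈ 33032000 N (5 s.f.)

33032000 N


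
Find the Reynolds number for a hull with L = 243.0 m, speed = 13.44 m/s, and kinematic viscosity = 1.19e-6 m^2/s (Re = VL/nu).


Formula: Re = V * L / nu
Step 1 — V * L = 13.44 * 243.0 = 3265.92 m^2/s
Step 2 — Re = 3265.92 / 1.19e-6 = 2.74e+09

2.74e+09


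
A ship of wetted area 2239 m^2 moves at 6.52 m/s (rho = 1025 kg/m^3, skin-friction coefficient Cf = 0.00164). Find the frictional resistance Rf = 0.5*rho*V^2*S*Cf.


Formula: Rf = 0.5 * rho * V^2 * S * Cf
Step 1 — V^2 = 6.52^2 = 42.5104
Step 2 — 0.5 * rho * V^2 = 0.5 * 1025 * 42.5104 = 21786.58
Step 3 — Rf = 21786.58 * 2239 * 0.00164 ≈ 79999 N (5 s.f.)

79999 N


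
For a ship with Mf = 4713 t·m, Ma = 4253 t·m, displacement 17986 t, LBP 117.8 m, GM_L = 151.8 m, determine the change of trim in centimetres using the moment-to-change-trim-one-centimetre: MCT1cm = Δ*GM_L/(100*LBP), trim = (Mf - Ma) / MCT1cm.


Formula: net trimming moment = Mf - Ma; MCT1cm = Δ*GM_L/(100*LBP); trim = net moment / MCT1cm
Step 1 — net trimming moment = 4713 - 4253 = 460 t·m
Step 2 — MCT1cm = 17986 * 151.8 / (100 * 117.8) = 231.7721 t·m/cm
Step 3 — trim = 460 / 231.7721 ≈ 1.9847 cm (5 s.f.)

1.9847 cm


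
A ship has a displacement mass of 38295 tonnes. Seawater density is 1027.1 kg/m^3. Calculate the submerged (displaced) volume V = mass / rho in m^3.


Formula: V = mass / rho
Step 1 — convert tonnes to kg: 38295 t * 1000 = 38295000 kg
Step 2 — V = 38295000 / 1027.1 ≈ 37285 m^3 (5 s.f.)

37285 m^3


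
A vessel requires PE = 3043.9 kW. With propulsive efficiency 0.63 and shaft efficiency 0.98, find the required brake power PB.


Formula: PB = PE / (eta_D * eta_S)
Step 1 — combined efficiency = eta_D * eta_S = 0.63 * 0.98 = 0.6174
Step 2 — PB = 3043.9 / 0.6174 ≈ 4930.2 kW (5 s.f.)

4930.2 kW


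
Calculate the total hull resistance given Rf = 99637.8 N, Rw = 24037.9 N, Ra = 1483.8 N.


Formula: Rt = Rf + Rw + Ra
Substituting: Rt = 99637.8 + 24037.9 + 1483.8
Result: Rt = 125159.5 N

125159.5 N


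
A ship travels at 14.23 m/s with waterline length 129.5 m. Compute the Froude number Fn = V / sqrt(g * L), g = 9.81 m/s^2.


Formula: Fn = V / sqrt(g * L)
Step 1 — g * L = 9.81 * 129.5 = 1270.395
Step 2 — sqrt(g * L) = sqrt(1270.395) = 35.642601
Step 3 — Fn = 14.23 / 35.642601 ≈ 0.39924 (5 s.f.)

0.39924


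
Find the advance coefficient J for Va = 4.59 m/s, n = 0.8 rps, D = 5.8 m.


Formula: J = Va / (n * D)
Step 1 — n * D = 0.8 * 5.8 = 4.64
Step 2 — J = 4.59 / 4.64 ≈ 0.98922 (5 s.f.)

0.98922


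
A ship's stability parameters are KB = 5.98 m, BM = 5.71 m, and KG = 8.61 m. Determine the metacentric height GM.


Formula: GM = KB + BM - KG
Step 1 — KM = KB + BM = 5.98 + 5.71 = 11.69 m
Step 2 — GM = KM - KG = 11.69 - 8.61 = 3.08 m

3.08 m


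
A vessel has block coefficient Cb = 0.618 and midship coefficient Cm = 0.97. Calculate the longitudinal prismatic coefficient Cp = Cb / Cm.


Formula: Cp = Cb / Cm
Substituting: Cp = 0.618 / 0.97
Result: Cp ≈ 0.63711 (5 s.f.)

0.63711


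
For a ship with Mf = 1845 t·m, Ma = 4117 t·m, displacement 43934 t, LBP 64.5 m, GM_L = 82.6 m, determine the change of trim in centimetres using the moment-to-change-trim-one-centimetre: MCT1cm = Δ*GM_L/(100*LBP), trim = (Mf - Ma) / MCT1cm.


Formula: net trimming moment = Mf - Ma; MCT1cm = Δ*GM_L/(100*LBP); trim = net moment / MCT1cm
Step 1 — net trimming moment = 1845 - 4117 = -2272 t·m
Step 2 — MCT1cm = 43934 * 82.6 / (100 * 64.5) = 562.6277 t·m/cm
Step 3 — trim = -2272 / 562.6277 ≈ -4.0382 cm (5 s.f.)

-4.0382 cm


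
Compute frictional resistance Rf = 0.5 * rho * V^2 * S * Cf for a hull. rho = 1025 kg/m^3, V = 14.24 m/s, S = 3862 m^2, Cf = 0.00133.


Formula: Rf = 0.5 * rho * V^2 * S * Cf
Step 1 — V^2 = 14.24^2 = 202.7776
Step 2 — 0.5 * rho * V^2 = 0.5 * 1025 * 202.7776 = 103923.52
Step 3 — Rf = 103923.52 * 3862 * 0.00133 ≈ 533800 N (5 s.f.)

533800 N


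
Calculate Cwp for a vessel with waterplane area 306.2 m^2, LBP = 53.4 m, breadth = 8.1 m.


Formula: Cwp = Aw / (L * B)
Step 1 — L * B = 53.4 * 8.1 = 432.54 m^2
Step 2 — Cwp = 306.2 / 432.54 ≈ 0.70791 (5 s.f.)

0.70791


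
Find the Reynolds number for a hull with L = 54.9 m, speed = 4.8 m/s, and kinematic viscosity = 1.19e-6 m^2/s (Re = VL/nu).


Formula: Re = V * L / nu
Step 1 — V * L = 4.8 * 54.9 = 263.52 m^2/s
Step 2 — Re = 263.52 / 1.19e-6 = 2.21e+08

2.21e+08


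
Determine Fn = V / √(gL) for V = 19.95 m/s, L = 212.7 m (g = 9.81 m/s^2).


Formula: Fn = V / sqrt(g * L)
Step 1 — g * L = 9.81 * 212.7 = 2086.587
Step 2 — sqrt(g * L) = sqrt(2086.587) = 45.679175
Step 3 — Fn = 19.95 / 45.679175 ≈ 0.43674 (5 s.f.)

0.43674


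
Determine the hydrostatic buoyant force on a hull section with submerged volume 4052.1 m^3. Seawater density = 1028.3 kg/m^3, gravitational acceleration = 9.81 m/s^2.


Formula: Fb = rho * g * V
Substituting: Fb = 1028.3 * 9.81 * 4052.1
Intermediate: 1028.3 * 9.81 = 10087.623
Result: Fb = 10087.623 * 4052.1 ≈ 40876000 N (5 s.f.)

40876000 N


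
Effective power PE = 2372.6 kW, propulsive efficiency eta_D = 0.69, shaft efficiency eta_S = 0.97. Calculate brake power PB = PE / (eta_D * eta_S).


Formula: PB = PE / (eta_D * eta_S)
Step 1 — combined efficiency = eta_D * eta_S = 0.69 * 0.97 = 0.6693
Step 2 — PB = 2372.6 / 0.6693 ≈ 3544.9 kW (5 s.f.)

3544.9 kW


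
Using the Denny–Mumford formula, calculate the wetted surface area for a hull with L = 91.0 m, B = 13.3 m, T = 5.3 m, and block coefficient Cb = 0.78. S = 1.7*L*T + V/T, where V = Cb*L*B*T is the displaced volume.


Formula: S = 1.7*L*T + V/T with V = Cb*L*B*T, i.e. S = L * (1.7*T + Cb*B)
Step 1 — 1.7*T = 1.7 * 5.3 = 9.01 m
Step 2 — Cb*B = 0.78 * 13.3 = 10.374 m
Step 3 — 1.7*T + Cb*B = 9.01 + 10.374 = 19.384 m
Step 4 — S = 91.0 * 19.384 ≈ 1763.9 m^2 (5 s.f.)

1763.9 m^2


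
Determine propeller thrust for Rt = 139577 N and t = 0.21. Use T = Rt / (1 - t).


Formula: T = Rt / (1 - t)
Step 1 — (1 - t) = 1 - 0.21 = 0.79
Step 2 — T = 139577 / 0.79 ≈ 176680 N (5 s.f.)

176680 N


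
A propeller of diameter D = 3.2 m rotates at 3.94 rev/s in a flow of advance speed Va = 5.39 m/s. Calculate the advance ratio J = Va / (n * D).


Formula: J = Va / (n * D)
Step 1 — n * D = 3.94 * 3.2 = 12.608
Step 2 — J = 5.39 / 12.608 ≈ 0.42751 (5 s.f.)

0.42751


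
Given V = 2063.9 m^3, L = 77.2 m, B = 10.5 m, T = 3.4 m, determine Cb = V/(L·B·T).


Formula: Cb = V / (L * B * T)
Step 1 — L * B * T = 77.2 * 10.5 * 3.4 = 2756.04 m^3
Step 2 — Cb = 2063.9 / 2756.04 ≈ 0.74886 (5 s.f.)

0.74886


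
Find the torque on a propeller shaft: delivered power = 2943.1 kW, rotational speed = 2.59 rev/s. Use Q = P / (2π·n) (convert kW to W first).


Formula: Q = P_W / (2 * pi * n)
Step 1 — P_W = 2943.1 kW * 1000 = 2943100.0 W
Step 2 — 2 * pi * n = 2 * pi * 2.59 = 16.27345
Step 3 — Q = 2943100.0 / 16.27345 ≈ 180850 N·m (5 s.f.)

180850 N·m


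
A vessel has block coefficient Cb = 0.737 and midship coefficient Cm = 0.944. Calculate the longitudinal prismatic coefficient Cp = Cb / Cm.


Formula: Cp = Cb / Cm
Substituting: Cp = 0.737 / 0.944
Result: Cp ≈ 0.78072 (5 s.f.)

0.78072


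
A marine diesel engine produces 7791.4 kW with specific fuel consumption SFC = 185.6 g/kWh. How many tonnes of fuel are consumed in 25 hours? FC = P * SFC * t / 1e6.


Formula: FC (tonnes) = P * SFC * t / 1,000,000
Step 1 — P * SFC * t = 7791.4 * 185.6 * 25 = 36152096.0 g
Step 2 — FC (tonnes) = 36152096.0 / 1,000,000 ≈ 36.152 tonnes (5 s.f.)

36.152 tonnes


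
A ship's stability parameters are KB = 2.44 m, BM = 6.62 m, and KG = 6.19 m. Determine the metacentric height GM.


Formula: GM = KB + BM - KG
Step 1 — KM = KB + BM = 2.44 + 6.62 = 9.06 m
Step 2 — GM = KM - KG = 9.06 - 6.19 = 2.87 m

2.87 m


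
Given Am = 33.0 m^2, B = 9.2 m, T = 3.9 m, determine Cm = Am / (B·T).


Formula: Cm = Am / (B * T)
Step 1 — B * T = 9.2 * 3.9 = 35.88 m^2
Step 2 — Cm = 33.0 / 35.88 ≈ 0.91973 (5 s.f.)

0.91973


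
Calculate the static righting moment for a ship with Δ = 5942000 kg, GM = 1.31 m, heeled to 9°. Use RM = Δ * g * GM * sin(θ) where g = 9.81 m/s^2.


Formula: GZ = GM * sin(theta); RM = disp * g * GZ
Step 1 — GZ = 1.31 * sin(9°) = 1.31 * 0.156434 = 0.204929 m
Step 2 — RM = 5942000 * 9.81 * 0.204929 ≈ 11946000 N·m (5 s.f.)

11946000 N·m


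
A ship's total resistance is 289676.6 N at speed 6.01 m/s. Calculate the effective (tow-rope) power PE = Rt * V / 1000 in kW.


Formula: PE = Rt * V / 1000 (kW)
Step 1 — PE (W) = 289676.6 * 6.01 = 1740956.366 W
Step 2 — PE (kW) = 1740956.366 / 1000 ≈ 1741.0 kW (5 s.f.)

1741.0 kW


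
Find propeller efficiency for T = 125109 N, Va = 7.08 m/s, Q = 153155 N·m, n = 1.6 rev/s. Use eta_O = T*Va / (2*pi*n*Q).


Formula: eta = T * Va / (2 * pi * n * Q)
Step 1 — numerator = T * Va = 125109 * 7.08 = 885771.72
Step 2 — 2 * pi * n = 2 * pi * 1.6 = 10.053096
Step 3 — denominator = 10.053096 * 153155 = 1539681.92
Step 4 — eta = 885771.72 / 1539681.92 ≈ 0.57530 (5 s.f.)

0.57530


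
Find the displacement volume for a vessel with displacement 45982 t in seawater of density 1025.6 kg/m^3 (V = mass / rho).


Formula: V = mass / rho
Step 1 — convert tonnes to kg: 45982 t * 1000 = 45982000 kg
Step 2 — V = 45982000 / 1025.6 ≈ 44834 m^3 (5 s.f.)

44834 m^3


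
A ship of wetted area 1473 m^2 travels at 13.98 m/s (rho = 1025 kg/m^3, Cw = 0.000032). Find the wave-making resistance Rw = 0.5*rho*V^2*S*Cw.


Formula: Rw = 0.5 * rho * V^2 * S * Cw
Step 1 — V^2 = 13.98^2 = 195.4404
Step 2 — 0.5 * rho * V^2 = 0.5 * 1025 * 195.4404 = 100163.205
Step 3 — Rw = 100163.205 * 1473 * 0.000032 ≈ 4721.3 N (5 s.f.)

4721.3 N


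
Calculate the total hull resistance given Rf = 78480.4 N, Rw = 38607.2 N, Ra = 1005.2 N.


Formula: Rt = Rf + Rw + Ra
Substituting: Rt = 78480.4 + 38607.2 + 1005.2
Result: Rt = 118092.8 N

118092.8 N


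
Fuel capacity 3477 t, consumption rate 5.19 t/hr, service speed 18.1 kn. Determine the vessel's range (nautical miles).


Formula: endurance = fuel / rate; range = endurance * speed
Step 1 — endurance = 3477 / 5.19 = 669.9422 hours
Step 2 — range = 669.9422 * 18.1 ≈ 12126 nautical miles (5 s.f.)

12126 NM


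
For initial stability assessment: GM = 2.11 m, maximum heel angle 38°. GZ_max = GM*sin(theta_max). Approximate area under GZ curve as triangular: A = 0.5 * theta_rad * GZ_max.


Formula: GZ_max = GM * sin(theta); Area = 0.5 * theta_rad * GZ_max
Step 1 — GZ_max = 2.11 * sin(38°) = 2.11 * 0.615661 = 1.299045 m
Step 2 — theta_rad = 38 * pi/180 = 0.663225 rad
Step 3 — Area = 0.5 * 0.663225 * 1.299045 ≈ 0.43078 m·rad (5 s.f.)

0.43078 m·rad


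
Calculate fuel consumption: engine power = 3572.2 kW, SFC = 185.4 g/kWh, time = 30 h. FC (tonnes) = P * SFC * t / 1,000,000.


Formula: FC (tonnes) = P * SFC * t / 1,000,000
Step 1 — P * SFC * t = 3572.2 * 185.4 * 30 = 19868576.4 g
Step 2 — FC (tonnes) = 19868576.4 / 1,000,000 ≈ 19.869 tonnes (5 s.f.)

19.869 tonnes


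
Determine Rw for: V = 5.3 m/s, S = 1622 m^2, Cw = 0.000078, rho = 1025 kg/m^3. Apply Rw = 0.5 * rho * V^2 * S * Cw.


Formula: Rw = 0.5 * rho * V^2 * S * Cw
Step 1 — V^2 = 5.3^2 = 28.09
Step 2 — 0.5 * rho * V^2 = 0.5 * 1025 * 28.09 = 14396.125
Step 3 — Rw = 14396.125 * 1622 * 0.000078 ≈ 1821.3 N (5 s.f.)

1821.3 N


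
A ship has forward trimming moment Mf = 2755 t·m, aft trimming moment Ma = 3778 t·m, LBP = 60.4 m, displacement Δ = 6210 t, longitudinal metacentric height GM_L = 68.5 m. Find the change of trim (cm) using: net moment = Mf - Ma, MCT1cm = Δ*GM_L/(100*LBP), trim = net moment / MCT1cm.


Formula: net trimming moment = Mf - Ma; MCT1cm = Δ*GM_L/(100*LBP); trim = net moment / MCT1cm
Step 1 — net trimming moment = 2755 - 3778 = -1023 t·m
Step 2 — MCT1cm = 6210 * 68.5 / (100 * 60.4) = 70.428 t·m/cm
Step 3 — trim = -1023 / 70.428 ≈ -14.525 cm (5 s.f.)

-14.525 cm


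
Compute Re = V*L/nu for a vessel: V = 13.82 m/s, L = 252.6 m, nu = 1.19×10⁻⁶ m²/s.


Formula: Re = V * L / nu
Step 1 — V * L = 13.82 * 252.6 = 3490.932 m^2/s
Step 2 — Re = 3490.932 / 1.19e-6 = 2.93e+09

2.93e+09


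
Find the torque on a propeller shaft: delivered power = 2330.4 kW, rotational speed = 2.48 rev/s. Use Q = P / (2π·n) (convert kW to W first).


Formula: Q = P_W / (2 * pi * n)
Step 1 — P_W = 2330.4 kW * 1000 = 2330400.0 W
Step 2 — 2 * pi * n = 2 * pi * 2.48 = 15.5823
Step 3 — Q = 2330400.0 / 15.5823 ≈ 149550 N·m (5 s.f.)

149550 N·m


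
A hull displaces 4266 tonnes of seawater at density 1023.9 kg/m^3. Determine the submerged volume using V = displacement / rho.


Formula: V = mass / rho
Step 1 — convert tonnes to kg: 4266 t * 1000 = 4266000 kg
Step 2 — V = 4266000 / 1023.9 ≈ 4166.4 m^3 (5 s.f.)

4166.4 m^3


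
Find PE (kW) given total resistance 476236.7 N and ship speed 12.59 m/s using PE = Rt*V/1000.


Formula: PE = Rt * V / 1000 (kW)
Step 1 — PE (W) = 476236.7 * 12.59 = 5995820.053 W
Step 2 — PE (kW) = 5995820.053 / 1000 ≈ 5995.8 kW (5 s.f.)

5995.8 kW


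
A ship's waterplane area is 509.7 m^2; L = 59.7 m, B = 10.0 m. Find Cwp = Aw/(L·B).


Formula: Cwp = Aw / (L * B)
Step 1 — L * B = 59.7 * 10.0 = 597.0 m^2
Step 2 — Cwp = 509.7 / 597.0 ≈ 0.85377 (5 s.f.)

0.85377


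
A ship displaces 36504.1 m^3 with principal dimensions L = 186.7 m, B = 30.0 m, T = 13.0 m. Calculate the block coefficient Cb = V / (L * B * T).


Formula: Cb = V / (L * B * T)
Step 1 — L * B * T = 186.7 * 30.0 * 13.0 = 72813.0 m^3
Step 2 — Cb = 36504.1 / 72813.0 ≈ 0.50134 (5 s.f.)

0.50134


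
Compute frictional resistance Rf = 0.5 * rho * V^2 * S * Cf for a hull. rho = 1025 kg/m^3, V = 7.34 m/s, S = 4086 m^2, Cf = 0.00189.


Formula: Rf = 0.5 * rho * V^2 * S * Cf
Step 1 — V^2 = 7.34^2 = 53.8756
Step 2 — 0.5 * rho * V^2 = 0.5 * 1025 * 53.8756 = 27611.245
Step 3 — Rf = 27611.245 * 4086 * 0.00189 ≈ 213230 N (5 s.f.)

213230 N


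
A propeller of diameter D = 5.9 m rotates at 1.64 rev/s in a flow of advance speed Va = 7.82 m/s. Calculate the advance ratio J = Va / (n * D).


Formula: J = Va / (n * D)
Step 1 — n * D = 1.64 * 5.9 = 9.676
Step 2 — J = 7.82 / 9.676 ≈ 0.80819 (5 s.f.)

0.80819


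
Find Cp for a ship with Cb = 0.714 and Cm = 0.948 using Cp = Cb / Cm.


Formula: Cp = Cb / Cm
Substituting: Cp = 0.714 / 0.948
Result: Cp ≈ 0.75316 (5 s.f.)

0.75316


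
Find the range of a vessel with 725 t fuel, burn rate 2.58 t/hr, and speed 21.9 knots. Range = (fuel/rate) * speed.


Formula: endurance = fuel / rate; range = endurance * speed
Step 1 — endurance = 725 / 2.58 = 281.0078 hours
Step 2 — range = 281.0078 * 21.9 ≈ 6154.1 nautical miles (5 s.f.)

6154.1 NM


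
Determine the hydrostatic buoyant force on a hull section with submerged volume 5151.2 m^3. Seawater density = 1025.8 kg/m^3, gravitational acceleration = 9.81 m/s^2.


Formula: Fb = rho * g * V
Substituting: Fb = 1025.8 * 9.81 * 5151.2
Intermediate: 1025.8 * 9.81 = 10063.098
Result: Fb = 10063.098 * 5151.2 ≈ 51837000 N (5 s.f.)

51837000 N


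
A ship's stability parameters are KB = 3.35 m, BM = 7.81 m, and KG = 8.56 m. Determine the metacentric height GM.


Formula: GM = KB + BM - KG
Step 1 — KM = KB + BM = 3.35 + 7.81 = 11.16 m
Step 2 — GM = KM - KG = 11.16 - 8.56 = 2.6 m

2.6 m


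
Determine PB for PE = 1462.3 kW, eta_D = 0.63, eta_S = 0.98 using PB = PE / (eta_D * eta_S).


Formula: PB = PE / (eta_D * eta_S)
Step 1 — combined efficiency = eta_D * eta_S = 0.63 * 0.98 = 0.6174
Step 2 — PB = 1462.3 / 0.6174 ≈ 2368.5 kW (5 s.f.)

2368.5 kW


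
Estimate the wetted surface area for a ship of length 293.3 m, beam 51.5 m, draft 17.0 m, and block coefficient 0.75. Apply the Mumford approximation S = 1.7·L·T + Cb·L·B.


Formula: S = 1.7*L*T + V/T with V = Cb*L*B*T, i.e. S = L * (1.7*T + Cb*B)
Step 1 — 1.7*T = 1.7 * 17.0 = 28.9 m
Step 2 — Cb*B = 0.75 * 51.5 = 38.625 m
Step 3 — 1.7*T + Cb*B = 28.9 + 38.625 = 67.525 m
Step 4 — S = 293.3 * 67.525 ≈ 19805 m^2 (5 s.f.)

19805 m^2


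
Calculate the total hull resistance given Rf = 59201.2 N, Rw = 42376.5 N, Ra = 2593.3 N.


Formula: Rt = Rf + Rw + Ra
Substituting: Rt = 59201.2 + 42376.5 + 2593.3
Result: Rt = 104171.0 N

104171.0 N


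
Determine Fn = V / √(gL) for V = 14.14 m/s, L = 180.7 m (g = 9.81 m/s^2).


Formula: Fn = V / sqrt(g * L)
Step 1 — g * L = 9.81 * 180.7 = 1772.667
Step 2 — sqrt(g * L) = sqrt(1772.667) = 42.103052
Step 3 — Fn = 14.14 / 42.103052 ≈ 0.33584 (5 s.f.)

0.33584


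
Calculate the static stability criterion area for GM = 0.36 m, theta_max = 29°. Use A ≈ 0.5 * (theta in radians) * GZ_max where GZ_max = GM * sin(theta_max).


Formula: GZ_max = GM * sin(theta); Area = 0.5 * theta_rad * GZ_max
Step 1 — GZ_max = 0.36 * sin(29°) = 0.36 * 0.48481 = 0.174532 m
Step 2 — theta_rad = 29 * pi/180 = 0.506145 rad
Step 3 — Area = 0.5 * 0.506145 * 0.174532 ≈ 0.044169 m·rad (5 s.f.)

0.044169 m·rad


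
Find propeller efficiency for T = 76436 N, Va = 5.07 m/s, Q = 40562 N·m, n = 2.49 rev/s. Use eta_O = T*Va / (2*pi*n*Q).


Formula: eta = T * Va / (2 * pi * n * Q)
Step 1 — numerator = T * Va = 76436 * 5.07 = 387530.52
Step 2 — 2 * pi * n = 2 * pi * 2.49 = 15.645131
Step 3 — denominator = 15.645131 * 40562 = 634597.8
Step 4 — eta = 387530.52 / 634597.8 ≈ 0.61067 (5 s.f.)

0.61067


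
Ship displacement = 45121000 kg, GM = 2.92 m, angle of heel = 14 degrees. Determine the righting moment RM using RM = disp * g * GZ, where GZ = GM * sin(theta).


Formula: GZ = GM * sin(theta); RM = disp * g * GZ
Step 1 — GZ = 2.92 * sin(14°) = 2.92 * 0.241922 = 0.706412 m
Step 2 — RM = 45121000 * 9.81 * 0.706412 ≈ 312680000 N·m (5 s.f.)

312680000 N·m


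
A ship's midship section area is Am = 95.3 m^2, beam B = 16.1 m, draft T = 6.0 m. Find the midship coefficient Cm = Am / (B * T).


Formula: Cm = Am / (B * T)
Step 1 — B * T = 16.1 * 6.0 = 96.6 m^2
Step 2 — Cm = 95.3 / 96.6 ≈ 0.98654 (5 s.f.)

0.98654


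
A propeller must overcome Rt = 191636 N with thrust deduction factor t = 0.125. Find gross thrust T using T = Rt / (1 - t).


Formula: T = Rt / (1 - t)
Step 1 — (1 - t) = 1 - 0.125 = 0.875
Step 2 — T = 191636 / 0.875 ≈ 219010 N (5 s.f.)

219010 N


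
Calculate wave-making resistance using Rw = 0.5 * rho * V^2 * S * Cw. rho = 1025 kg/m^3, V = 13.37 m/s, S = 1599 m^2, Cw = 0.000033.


Formula: Rw = 0.5 * rho * V^2 * S * Cw
Step 1 — V^2 = 13.37^2 = 178.7569
Step 2 — 0.5 * rho * V^2 = 0.5 * 1025 * 178.7569 = 91612.91125
Step 3 — Rw = 91612.91125 * 1599 * 0.000033 ≈ 4834.1 N (5 s.f.)

4834.1 N


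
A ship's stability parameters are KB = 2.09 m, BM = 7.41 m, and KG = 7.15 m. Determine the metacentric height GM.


Formula: GM = KB + BM - KG
Step 1 — KM = KB + BM = 2.09 + 7.41 = 9.5 m
Step 2 — GM = KM - KG = 9.5 - 7.15 = 2.35 m

2.35 m


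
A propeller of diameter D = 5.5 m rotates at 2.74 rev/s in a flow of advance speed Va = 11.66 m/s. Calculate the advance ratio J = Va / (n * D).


Formula: J = Va / (n * D)
Step 1 — n * D = 2.74 * 5.5 = 15.07
Step 2 — J = 11.66 / 15.07 ≈ 0.77372 (5 s.f.)

0.77372


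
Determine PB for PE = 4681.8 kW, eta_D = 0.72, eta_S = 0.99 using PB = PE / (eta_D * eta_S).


Formula: PB = PE / (eta_D * eta_S)
Step 1 — combined efficiency = eta_D * eta_S = 0.72 * 0.99 = 0.7128
Step 2 — PB = 4681.8 / 0.7128 ≈ 6568.2 kW (5 s.f.)

6568.2 kW


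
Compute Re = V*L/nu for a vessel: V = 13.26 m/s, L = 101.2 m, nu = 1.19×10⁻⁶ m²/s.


Formula: Re = V * L / nu
Step 1 — V * L = 13.26 * 101.2 = 1341.912 m^2/s
Step 2 — Re = 1341.912 / 1.19e-6 = 1.13e+09

1.13e+09


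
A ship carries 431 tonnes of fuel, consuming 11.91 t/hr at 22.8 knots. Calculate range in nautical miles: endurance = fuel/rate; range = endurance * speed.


Formula: endurance = fuel / rate; range = endurance * speed
Step 1 — endurance = 431 / 11.91 = 36.1881 hours
Step 2 — range = 36.1881 * 22.8 ≈ 825.09 nautical miles (5 s.f.)

825.09 NM


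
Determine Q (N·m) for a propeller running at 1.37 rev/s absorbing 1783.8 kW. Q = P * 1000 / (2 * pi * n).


Formula: Q = P_W / (2 * pi * n)
Step 1 — P_W = 1783.8 kW * 1000 = 1783800.0 W
Step 2 — 2 * pi * n = 2 * pi * 1.37 = 8.607964
Step 3 — Q = 1783800.0 / 8.607964 ≈ 207230 N·m (5 s.f.)

207230 N·m


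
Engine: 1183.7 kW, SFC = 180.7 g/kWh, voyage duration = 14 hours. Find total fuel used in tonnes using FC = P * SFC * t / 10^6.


Formula: FC (tonnes) = P * SFC * t / 1,000,000
Step 1 — P * SFC * t = 1183.7 * 180.7 * 14 = 2994524.26 g
Step 2 — FC (tonnes) = 2994524.26 / 1,000,000 ≈ 2.9945 tonnes (5 s.f.)

2.9945 tonnes


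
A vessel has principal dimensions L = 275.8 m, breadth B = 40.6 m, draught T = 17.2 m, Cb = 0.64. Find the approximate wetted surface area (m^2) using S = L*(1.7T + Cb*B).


Formula: S = 1.7*L*T + V/T with V = Cb*L*B*T, i.e. S = L * (1.7*T + Cb*B)
Step 1 — 1.7*T = 1.7 * 17.2 = 29.24 m
Step 2 — Cb*B = 0.64 * 40.6 = 25.984 m
Step 3 — 1.7*T + Cb*B = 29.24 + 25.984 = 55.224 m
Step 4 — S = 275.8 * 55.224 ≈ 15231 m^2 (5 s.f.)

15231 m^2


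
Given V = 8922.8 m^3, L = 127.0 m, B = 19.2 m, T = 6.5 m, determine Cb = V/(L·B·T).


Formula: Cb = V / (L * B * T)
Step 1 — L * B * T = 127.0 * 19.2 * 6.5 = 15849.6 m^3
Step 2 — Cb = 8922.8 / 15849.6 ≈ 0.56297 (5 s.f.)

0.56297


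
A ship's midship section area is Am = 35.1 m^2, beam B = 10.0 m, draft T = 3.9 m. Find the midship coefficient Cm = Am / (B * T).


Formula: Cm = Am / (B * T)
Step 1 — B * T = 10.0 * 3.9 = 39.0 m^2
Step 2 — Cm = 35.1 / 39.0 ≈ 0.90000 (5 s.f.)

0.90000


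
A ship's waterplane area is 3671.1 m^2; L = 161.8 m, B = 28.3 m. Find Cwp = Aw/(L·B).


Formula: Cwp = Aw / (L * B)
Step 1 — L * B = 161.8 * 28.3 = 4578.94 m^2
Step 2 — Cwp = 3671.1 / 4578.94 ≈ 0.80174 (5 s.f.)

0.80174


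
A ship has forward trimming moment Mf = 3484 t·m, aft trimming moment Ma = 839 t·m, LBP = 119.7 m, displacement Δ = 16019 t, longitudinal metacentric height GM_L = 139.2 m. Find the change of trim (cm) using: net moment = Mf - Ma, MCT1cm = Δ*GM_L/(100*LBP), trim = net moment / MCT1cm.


Formula: net trimming moment = Mf - Ma; MCT1cm = Δ*GM_L/(100*LBP); trim = net moment / MCT1cm
Step 1 — net trimming moment = 3484 - 839 = 2645 t·m
Step 2 — MCT1cm = 16019 * 139.2 / (100 * 119.7) = 186.2861 t·m/cm
Step 3 — trim = 2645 / 186.2861 ≈ 14.199 cm (5 s.f.)

14.199 cm


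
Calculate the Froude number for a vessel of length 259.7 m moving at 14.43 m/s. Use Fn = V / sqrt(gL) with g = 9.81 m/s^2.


Formula: Fn = V / sqrt(g * L)
Step 1 — g * L = 9.81 * 259.7 = 2547.657
Step 2 — sqrt(g * L) = sqrt(2547.657) = 50.47432
Step 3 — Fn = 14.43 / 50.47432 ≈ 0.28589 (5 s.f.)

0.28589


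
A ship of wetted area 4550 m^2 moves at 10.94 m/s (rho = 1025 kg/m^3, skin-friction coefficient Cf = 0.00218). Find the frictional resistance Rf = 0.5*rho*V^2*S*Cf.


Formula: Rf = 0.5 * rho * V^2 * S * Cf
Step 1 — V^2 = 10.94^2 = 119.6836
Step 2 — 0.5 * rho * V^2 = 0.5 * 1025 * 119.6836 = 61337.845
Step 3 — Rf = 61337.845 * 4550 * 0.00218 ≈ 608410 N (5 s.f.)

608410 N


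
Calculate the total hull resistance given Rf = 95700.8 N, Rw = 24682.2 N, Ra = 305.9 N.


Formula: Rt = Rf + Rw + Ra
Substituting: Rt = 95700.8 + 24682.2 + 305.9
Result: Rt = 120688.9 N

120688.9 N


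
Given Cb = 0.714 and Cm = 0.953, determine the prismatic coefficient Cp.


Formula: Cp = Cb / Cm
Substituting: Cp = 0.714 / 0.953
Result: Cp ≈ 0.74921 (5 s.f.)

0.74921


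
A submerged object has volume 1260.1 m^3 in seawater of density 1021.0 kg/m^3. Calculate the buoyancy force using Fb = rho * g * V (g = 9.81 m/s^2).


Formula: Fb = rho * g * V
Substituting: Fb = 1021.0 * 9.81 * 1260.1
Intermediate: 1021.0 * 9.81 = 10016.01
Result: Fb = 10016.01 * 1260.1 ≈ 12621000 N (5 s.f.)

12621000 N


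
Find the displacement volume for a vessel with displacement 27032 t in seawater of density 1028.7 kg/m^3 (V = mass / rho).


Formula: V = mass / rho
Step 1 — convert tonnes to kg: 27032 t * 1000 = 27032000 kg
Step 2 — V = 27032000 / 1028.7 ≈ 26278 m^3 (5 s.f.)

26278 m^3


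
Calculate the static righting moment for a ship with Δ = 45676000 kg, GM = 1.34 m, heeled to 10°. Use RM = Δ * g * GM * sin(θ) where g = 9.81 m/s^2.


Formula: GZ = GM * sin(theta); RM = disp * g * GZ
Step 1 — GZ = 1.34 * sin(10°) = 1.34 * 0.173648 = 0.232688 m
Step 2 — RM = 45676000 * 9.81 * 0.232688 ≈ 104260000 N·m (5 s.f.)

104260000 N·m


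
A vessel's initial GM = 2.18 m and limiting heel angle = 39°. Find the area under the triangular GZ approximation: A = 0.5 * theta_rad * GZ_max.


Formula: GZ_max = GM * sin(theta); Area = 0.5 * theta_rad * GZ_max
Step 1 — GZ_max = 2.18 * sin(39°) = 2.18 * 0.62932 = 1.371918 m
Step 2 — theta_rad = 39 * pi/180 = 0.680678 rad
Step 3 — Area = 0.5 * 0.680678 * 1.371918 ≈ 0.46692 m·rad (5 s.f.)

0.46692 m·rad


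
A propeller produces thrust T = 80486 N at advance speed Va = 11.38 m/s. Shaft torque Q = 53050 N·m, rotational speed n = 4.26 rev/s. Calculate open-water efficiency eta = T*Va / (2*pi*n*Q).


Formula: eta = T * Va / (2 * pi * n * Q)
Step 1 — numerator = T * Va = 80486 * 11.38 = 915930.68
Step 2 — 2 * pi * n = 2 * pi * 4.26 = 26.766369
Step 3 — denominator = 26.766369 * 53050 = 1419955.88
Step 4 — eta = 915930.68 / 1419955.88 ≈ 0.64504 (5 s.f.)

0.64504


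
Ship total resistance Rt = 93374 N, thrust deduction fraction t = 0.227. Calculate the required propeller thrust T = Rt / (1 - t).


Formula: T = Rt / (1 - t)
Step 1 — (1 - t) = 1 - 0.227 = 0.773
Step 2 — T = 93374 / 0.773 ≈ 120790 N (5 s.f.)

120790 N


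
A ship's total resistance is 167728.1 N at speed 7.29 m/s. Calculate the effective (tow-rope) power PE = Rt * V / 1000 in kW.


Formula: PE = Rt * V / 1000 (kW)
Step 1 — PE (W) = 167728.1 * 7.29 = 1222737.849 W
Step 2 — PE (kW) = 1222737.849 / 1000 ≈ 1222.7 kW (5 s.f.)

1222.7 kW


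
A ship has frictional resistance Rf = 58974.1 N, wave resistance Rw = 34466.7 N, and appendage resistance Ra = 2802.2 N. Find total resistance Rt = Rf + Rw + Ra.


Formula: Rt = Rf + Rw + Ra
Substituting: Rt = 58974.1 + 34466.7 + 2802.2
Result: Rt = 96243.0 N

96243.0 N


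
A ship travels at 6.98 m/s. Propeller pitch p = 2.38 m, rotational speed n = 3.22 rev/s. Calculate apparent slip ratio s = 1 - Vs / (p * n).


Formula: s = 1 - Vs / (p * n)
Step 1 — p * n = 2.38 * 3.22 = 7.6636
Step 2 — Vs / (p*n) = 6.98 / 7.6636 = 0.910799 (6 d.p.)
Step 3 — s = 1 - 0.910799 = 0.089201

0.089201


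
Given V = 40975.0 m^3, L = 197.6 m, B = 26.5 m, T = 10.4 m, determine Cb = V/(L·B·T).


Formula: Cb = V / (L * B * T)
Step 1 — L * B * T = 197.6 * 26.5 * 10.4 = 54458.56 m^3
Step 2 — Cb = 40975.0 / 54458.56 ≈ 0.75241 (5 s.f.)

0.75241


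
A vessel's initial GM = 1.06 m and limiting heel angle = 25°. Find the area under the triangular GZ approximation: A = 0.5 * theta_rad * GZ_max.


Formula: GZ_max = GM * sin(theta); Area = 0.5 * theta_rad * GZ_max
Step 1 — GZ_max = 1.06 * sin(25°) = 1.06 * 0.422618 = 0.447975 m
Step 2 — theta_rad = 25 * pi/180 = 0.436332 rad
Step 3 — Area = 0.5 * 0.436332 * 0.447975 ≈ 0.097733 m·rad (5 s.f.)

0.097733 m·rad


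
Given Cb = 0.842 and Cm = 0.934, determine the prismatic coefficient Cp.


Formula: Cp = Cb / Cm
Substituting: Cp = 0.842 / 0.934
Result: Cp ≈ 0.90150 (5 s.f.)

0.90150


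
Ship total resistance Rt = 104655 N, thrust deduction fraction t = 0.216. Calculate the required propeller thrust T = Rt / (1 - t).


Formula: T = Rt / (1 - t)
Step 1 — (1 - t) = 1 - 0.216 = 0.784
Step 2 — T = 104655 / 0.784 ≈ 133490 N (5 s.f.)

133490 N


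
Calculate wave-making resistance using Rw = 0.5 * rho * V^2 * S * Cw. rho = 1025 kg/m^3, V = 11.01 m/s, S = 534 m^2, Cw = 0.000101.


Formula: Rw = 0.5 * rho * V^2 * S * Cw
Step 1 — V^2 = 11.01^2 = 121.2201
Step 2 — 0.5 * rho * V^2 = 0.5 * 1025 * 121.2201 = 62125.30125
Step 3 — Rw = 62125.30125 * 534 * 0.000101 ≈ 3350.7 N (5 s.f.)

3350.7 N


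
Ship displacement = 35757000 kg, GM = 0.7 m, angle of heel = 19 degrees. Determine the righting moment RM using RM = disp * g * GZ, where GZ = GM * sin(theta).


Formula: GZ = GM * sin(theta); RM = disp * g * GZ
Step 1 — GZ = 0.7 * sin(19°) = 0.7 * 0.325568 = 0.227898 m
Step 2 — RM = 35757000 * 9.81 * 0.227898 ≈ 79941000 N·m (5 s.f.)

79941000 N·m


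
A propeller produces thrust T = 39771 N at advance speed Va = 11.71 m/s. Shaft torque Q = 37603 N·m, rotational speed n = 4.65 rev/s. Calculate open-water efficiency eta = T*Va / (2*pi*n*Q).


Formula: eta = T * Va / (2 * pi * n * Q)
Step 1 — numerator = T * Va = 39771 * 11.71 = 465718.41
Step 2 — 2 * pi * n = 2 * pi * 4.65 = 29.216812
Step 3 — denominator = 29.216812 * 37603 = 1098639.78
Step 4 — eta = 465718.41 / 1098639.78 ≈ 0.42390 (5 s.f.)

0.42390


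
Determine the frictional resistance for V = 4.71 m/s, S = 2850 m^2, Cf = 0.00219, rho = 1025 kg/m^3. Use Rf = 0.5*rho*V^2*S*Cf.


Formula: Rf = 0.5 * rho * V^2 * S * Cf
Step 1 — V^2 = 4.71^2 = 22.1841
Step 2 — 0.5 * rho * V^2 = 0.5 * 1025 * 22.1841 = 11369.35125
Step 3 — Rf = 11369.35125 * 2850 * 0.00219 ≈ 70962 N (5 s.f.)

70962 N


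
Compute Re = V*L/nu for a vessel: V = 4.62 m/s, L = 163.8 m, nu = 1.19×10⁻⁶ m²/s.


Formula: Re = V * L / nu
Step 1 — V * L = 4.62 * 163.8 = 756.756 m^2/s
Step 2 — Re = 756.756 / 1.19e-6 = 6.36e+08

6.36e+08


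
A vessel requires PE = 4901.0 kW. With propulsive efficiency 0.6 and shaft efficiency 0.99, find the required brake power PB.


Formula: PB = PE / (eta_D * eta_S)
Step 1 — combined efficiency = eta_D * eta_S = 0.6 * 0.99 = 0.594
Step 2 — PB = 4901.0 / 0.594 ≈ 8250.8 kW (5 s.f.)

8250.8 kW


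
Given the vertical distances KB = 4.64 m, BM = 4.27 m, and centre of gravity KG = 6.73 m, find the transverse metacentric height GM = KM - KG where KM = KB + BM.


Formula: GM = KB + BM - KG
Step 1 — KM = KB + BM = 4.64 + 4.27 = 8.91 m
Step 2 — GM = KM - KG = 8.91 - 6.73 = 2.18 m

2.18 m


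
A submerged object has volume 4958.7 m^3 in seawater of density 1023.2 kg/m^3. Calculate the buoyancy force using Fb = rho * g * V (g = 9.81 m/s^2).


Formula: Fb = rho * g * V
Substituting: Fb = 1023.2 * 9.81 * 4958.7
Intermediate: 1023.2 * 9.81 = 10037.592
Result: Fb = 10037.592 * 4958.7 ≈ 49773000 N (5 s.f.)

49773000 N


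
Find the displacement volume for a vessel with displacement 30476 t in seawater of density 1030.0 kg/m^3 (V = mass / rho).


Formula: V = mass / rho
Step 1 — convert tonnes to kg: 30476 t * 1000 = 30476000 kg
Step 2 — V = 30476000 / 1030.0 ≈ 29588 m^3 (5 s.f.)

29588 m^3


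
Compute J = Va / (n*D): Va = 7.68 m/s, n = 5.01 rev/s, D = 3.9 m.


Formula: J = Va / (n * D)
Step 1 — n * D = 5.01 * 3.9 = 19.539
Step 2 — J = 7.68 / 19.539 ≈ 0.39306 (5 s.f.)

0.39306


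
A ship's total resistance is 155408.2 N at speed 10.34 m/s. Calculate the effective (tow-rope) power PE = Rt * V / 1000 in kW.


Formula: PE = Rt * V / 1000 (kW)
Step 1 — PE (W) = 155408.2 * 10.34 = 1606920.788 W
Step 2 — PE (kW) = 1606920.788 / 1000 ≈ 1606.9 kW (5 s.f.)

1606.9 kW


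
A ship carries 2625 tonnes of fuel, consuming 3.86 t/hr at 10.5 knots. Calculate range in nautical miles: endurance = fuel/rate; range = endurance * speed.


Formula: endurance = fuel / rate; range = endurance * speed
Step 1 — endurance = 2625 / 3.86 = 680.0518 hours
Step 2 — range = 680.0518 * 10.5 ≈ 7140.5 nautical miles (5 s.f.)

7140.5 NM


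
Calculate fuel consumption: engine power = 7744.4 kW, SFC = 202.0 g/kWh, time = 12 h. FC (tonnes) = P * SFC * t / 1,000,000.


Formula: FC (tonnes) = P * SFC * t / 1,000,000
Step 1 — P * SFC * t = 7744.4 * 202.0 * 12 = 18772425.6 g
Step 2 — FC (tonnes) = 18772425.6 / 1,000,000 ≈ 18.772 tonnes (5 s.f.)

18.772 tonnes


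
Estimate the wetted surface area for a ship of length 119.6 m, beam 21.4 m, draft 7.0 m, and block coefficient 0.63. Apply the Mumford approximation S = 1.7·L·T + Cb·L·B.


Formula: S = 1.7*L*T + V/T with V = Cb*L*B*T, i.e. S = L * (1.7*T + Cb*B)
Step 1 — 1.7*T = 1.7 * 7.0 = 11.9 m
Step 2 — Cb*B = 0.63 * 21.4 = 13.482 m
Step 3 — 1.7*T + Cb*B = 11.9 + 13.482 = 25.382 m
Step 4 — S = 119.6 * 25.382 ≈ 3035.7 m^2 (5 s.f.)

3035.7 m^2


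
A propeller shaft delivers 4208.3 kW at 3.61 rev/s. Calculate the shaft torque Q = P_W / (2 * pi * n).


Formula: Q = P_W / (2 * pi * n)
Step 1 — P_W = 4208.3 kW * 1000 = 4208300.0 W
Step 2 — 2 * pi * n = 2 * pi * 3.61 = 22.682299
Step 3 — Q = 4208300.0 / 22.682299 ≈ 185530 N·m (5 s.f.)

185530 N·m


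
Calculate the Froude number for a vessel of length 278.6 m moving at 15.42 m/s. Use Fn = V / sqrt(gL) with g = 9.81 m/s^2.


Formula: Fn = V / sqrt(g * L)
Step 1 — g * L = 9.81 * 278.6 = 2733.066
Step 2 — sqrt(g * L) = sqrt(2733.066) = 52.278734
Step 3 — Fn = 15.42 / 52.278734 ≈ 0.29496 (5 s.f.)

0.29496


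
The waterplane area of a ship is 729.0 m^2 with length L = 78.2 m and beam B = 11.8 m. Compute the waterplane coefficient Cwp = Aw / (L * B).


Formula: Cwp = Aw / (L * B)
Step 1 — L * B = 78.2 * 11.8 = 922.76 m^2
Step 2 — Cwp = 729.0 / 922.76 ≈ 0.79002 (5 s.f.)

0.79002


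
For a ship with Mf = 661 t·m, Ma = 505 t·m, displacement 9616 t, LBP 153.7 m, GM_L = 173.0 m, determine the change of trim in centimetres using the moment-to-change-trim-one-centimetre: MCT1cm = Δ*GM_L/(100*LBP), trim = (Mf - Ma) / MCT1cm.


Formula: net trimming moment = Mf - Ma; MCT1cm = Δ*GM_L/(100*LBP); trim = net moment / MCT1cm
Step 1 — net trimming moment = 661 - 505 = 156 t·m
Step 2 — MCT1cm = 9616 * 173.0 / (100 * 153.7) = 108.2347 t·m/cm
Step 3 — trim = 156 / 108.2347 ≈ 1.4413 cm (5 s.f.)

1.4413 cm


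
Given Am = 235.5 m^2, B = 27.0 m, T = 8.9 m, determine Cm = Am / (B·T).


Formula: Cm = Am / (B * T)
Step 1 — B * T = 27.0 * 8.9 = 240.3 m^2
Step 2 — Cm = 235.5 / 240.3 ≈ 0.98002 (5 s.f.)

0.98002


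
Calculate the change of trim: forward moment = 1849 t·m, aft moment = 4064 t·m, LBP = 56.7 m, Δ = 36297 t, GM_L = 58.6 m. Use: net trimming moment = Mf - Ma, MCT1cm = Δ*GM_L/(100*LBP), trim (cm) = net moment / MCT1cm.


Formula: net trimming moment = Mf - Ma; MCT1cm = Δ*GM_L/(100*LBP); trim = net moment / MCT1cm
Step 1 — net trimming moment = 1849 - 4064 = -2215 t·m
Step 2 — MCT1cm = 36297 * 58.6 / (100 * 56.7) = 375.133 t·m/cm
Step 3 — trim = -2215 / 375.133 ≈ -5.9046 cm (5 s.f.)

-5.9046 cm


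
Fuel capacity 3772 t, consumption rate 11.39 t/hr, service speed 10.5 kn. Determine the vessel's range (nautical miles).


Formula: endurance = fuel / rate; range = endurance * speed
Step 1 — endurance = 3772 / 11.39 = 331.1677 hours
Step 2 — range = 331.1677 * 10.5 ≈ 3477.3 nautical miles (5 s.f.)

3477.3 NM


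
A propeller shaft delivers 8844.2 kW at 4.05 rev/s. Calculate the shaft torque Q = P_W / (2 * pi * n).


Formula: Q = P_W / (2 * pi * n)
Step 1 — P_W = 8844.2 kW * 1000 = 8844200.0 W
Step 2 — 2 * pi * n = 2 * pi * 4.05 = 25.4469
Step 3 — Q = 8844200.0 / 25.4469 ≈ 347560 N·m (5 s.f.)

347560 N·m


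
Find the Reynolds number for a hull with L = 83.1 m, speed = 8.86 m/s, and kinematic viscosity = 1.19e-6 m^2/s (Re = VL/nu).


Formula: Re = V * L / nu
Step 1 — V * L = 8.86 * 83.1 = 736.266 m^2/s
Step 2 — Re = 736.266 / 1.19e-6 = 6.19e+08

6.19e+08


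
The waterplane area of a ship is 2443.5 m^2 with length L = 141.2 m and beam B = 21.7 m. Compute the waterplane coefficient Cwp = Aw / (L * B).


Formula: Cwp = Aw / (L * B)
Step 1 — L * B = 141.2 * 21.7 = 3064.04 m^2
Step 2 — Cwp = 2443.5 / 3064.04 ≈ 0.79748 (5 s.f.)

0.79748


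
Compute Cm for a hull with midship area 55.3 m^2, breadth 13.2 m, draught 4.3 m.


Formula: Cm = Am / (B * T)
Step 1 — B * T = 13.2 * 4.3 = 56.76 m^2
Step 2 — Cm = 55.3 / 56.76 ≈ 0.97428 (5 s.f.)

0.97428


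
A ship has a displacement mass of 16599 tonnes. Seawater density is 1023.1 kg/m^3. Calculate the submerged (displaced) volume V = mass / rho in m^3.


Formula: V = mass / rho
Step 1 — convert tonnes to kg: 16599 t * 1000 = 16599000 kg
Step 2 — V = 16599000 / 1023.1 ≈ 16224 m^3 (5 s.f.)

16224 m^3


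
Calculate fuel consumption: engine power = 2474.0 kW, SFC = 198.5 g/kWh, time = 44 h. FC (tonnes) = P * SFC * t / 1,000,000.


Formula: FC (tonnes) = P * SFC * t / 1,000,000
Step 1 — P * SFC * t = 2474.0 * 198.5 * 44 = 21607916.0 g
Step 2 — FC (tonnes) = 21607916.0 / 1,000,000 ≈ 21.608 tonnes (5 s.f.)

21.608 tonnes


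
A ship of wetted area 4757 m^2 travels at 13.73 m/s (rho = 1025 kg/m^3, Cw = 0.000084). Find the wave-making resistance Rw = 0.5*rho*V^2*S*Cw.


Formula: Rw = 0.5 * rho * V^2 * S * Cw
Step 1 — V^2 = 13.73^2 = 188.5129
Step 2 — 0.5 * rho * V^2 = 0.5 * 1025 * 188.5129 = 96612.86125
Step 3 — Rw = 96612.86125 * 4757 * 0.000084 ≈ 38605 N (5 s.f.)

38605 N


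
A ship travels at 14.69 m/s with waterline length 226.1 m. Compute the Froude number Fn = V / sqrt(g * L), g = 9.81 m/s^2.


Formula: Fn = V / sqrt(g * L)
Step 1 — g * L = 9.81 * 226.1 = 2218.041
Step 2 — sqrt(g * L) = sqrt(2218.041) = 47.096083
Step 3 — Fn = 14.69 / 47.096083 ≈ 0.31192 (5 s.f.)

0.31192


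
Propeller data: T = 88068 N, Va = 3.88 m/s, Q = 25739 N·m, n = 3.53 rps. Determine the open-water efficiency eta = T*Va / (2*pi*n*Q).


Formula: eta = T * Va / (2 * pi * n * Q)
Step 1 — numerator = T * Va = 88068 * 3.88 = 341703.84
Step 2 — 2 * pi * n = 2 * pi * 3.53 = 22.179644
Step 3 — denominator = 22.179644 * 25739 = 570881.86
Step 4 — eta = 341703.84 / 570881.86 ≈ 0.59855 (5 s.f.)

0.59855


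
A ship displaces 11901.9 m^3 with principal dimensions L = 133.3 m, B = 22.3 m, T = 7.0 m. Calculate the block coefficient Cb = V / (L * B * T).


Formula: Cb = V / (L * B * T)
Step 1 — L * B * T = 133.3 * 22.3 * 7.0 = 20808.13 m^3
Step 2 — Cb = 11901.9 / 20808.13 ≈ 0.57198 (5 s.f.)

0.57198


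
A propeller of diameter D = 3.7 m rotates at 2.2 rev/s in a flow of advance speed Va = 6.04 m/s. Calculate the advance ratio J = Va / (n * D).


Formula: J = Va / (n * D)
Step 1 — n * D = 2.2 * 3.7 = 8.14
Step 2 — J = 6.04 / 8.14 ≈ 0.74201 (5 s.f.)

0.74201


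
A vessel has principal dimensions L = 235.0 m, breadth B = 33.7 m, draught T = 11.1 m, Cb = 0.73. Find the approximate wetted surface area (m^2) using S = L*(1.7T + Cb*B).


Formula: S = 1.7*L*T + V/T with V = Cb*L*B*T, i.e. S = L * (1.7*T + Cb*B)
Step 1 — 1.7*T = 1.7 * 11.1 = 18.87 m
Step 2 — Cb*B = 0.73 * 33.7 = 24.601 m
Step 3 — 1.7*T + Cb*B = 18.87 + 24.601 = 43.471 m
Step 4 — S = 235.0 * 43.471 ≈ 10216 m^2 (5 s.f.)

10216 m^2
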